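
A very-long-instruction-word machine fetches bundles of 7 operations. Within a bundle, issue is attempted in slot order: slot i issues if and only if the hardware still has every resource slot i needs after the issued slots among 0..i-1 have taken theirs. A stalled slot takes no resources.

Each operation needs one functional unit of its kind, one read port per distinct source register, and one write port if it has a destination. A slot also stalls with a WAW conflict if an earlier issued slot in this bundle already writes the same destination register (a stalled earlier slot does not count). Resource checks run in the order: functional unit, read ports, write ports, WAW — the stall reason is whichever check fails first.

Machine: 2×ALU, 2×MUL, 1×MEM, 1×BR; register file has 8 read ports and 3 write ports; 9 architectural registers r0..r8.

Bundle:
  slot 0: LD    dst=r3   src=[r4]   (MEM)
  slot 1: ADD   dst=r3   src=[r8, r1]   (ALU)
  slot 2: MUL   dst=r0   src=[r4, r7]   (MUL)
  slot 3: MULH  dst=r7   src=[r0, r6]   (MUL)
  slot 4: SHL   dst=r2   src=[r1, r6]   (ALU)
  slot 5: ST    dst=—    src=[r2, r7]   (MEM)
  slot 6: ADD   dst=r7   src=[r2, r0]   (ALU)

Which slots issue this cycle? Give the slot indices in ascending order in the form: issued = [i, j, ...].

  0. MEM→r3 ⇒ go  {2A/2Mu/0Ld/1B | 7r 2w}
  1. ALU→r3 ⇒ no(WAW)  {2A/2Mu/0Ld/1B | 7r 2w}
  2. MUL→r0 ⇒ go  {2A/1Mu/0Ld/1B | 5r 1w}
  3. MUL→r7 ⇒ go  {2A/0Mu/0Ld/1B | 3r 0w}
  4. ALU→r2 ⇒ no(WR_PORT)  {2A/0Mu/0Ld/1B | 3r 0w}
  5. MEM ⇒ no(FU)  {2A/0Mu/0Ld/1B | 3r 0w}
  6. ALU→r7 ⇒ no(WR_PORT)  {2A/0Mu/0Ld/1B | 3r 0w}

issued = [0, 2, 3]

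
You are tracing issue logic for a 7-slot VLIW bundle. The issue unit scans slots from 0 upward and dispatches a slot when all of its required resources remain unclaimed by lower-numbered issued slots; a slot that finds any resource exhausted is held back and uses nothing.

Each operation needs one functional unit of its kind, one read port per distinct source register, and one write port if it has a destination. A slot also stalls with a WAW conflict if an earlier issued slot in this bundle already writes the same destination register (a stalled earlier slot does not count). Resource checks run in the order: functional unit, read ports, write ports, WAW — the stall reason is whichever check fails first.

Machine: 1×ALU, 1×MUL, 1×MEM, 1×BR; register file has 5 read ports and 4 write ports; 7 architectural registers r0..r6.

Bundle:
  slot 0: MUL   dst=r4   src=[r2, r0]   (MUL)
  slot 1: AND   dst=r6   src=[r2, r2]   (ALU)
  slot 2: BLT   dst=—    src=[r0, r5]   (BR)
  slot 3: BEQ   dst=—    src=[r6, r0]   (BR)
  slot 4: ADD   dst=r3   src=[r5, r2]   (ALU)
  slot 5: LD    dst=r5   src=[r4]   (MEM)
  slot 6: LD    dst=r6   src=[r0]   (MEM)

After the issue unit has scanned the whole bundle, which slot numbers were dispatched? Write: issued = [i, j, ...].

issued = [0, 1, 2]

slot 0 (MUL): ISSUE — free A1,Mu0,Ld1,B1 rp3 wp3
slot 1 (ALU): ISSUE — free A0,Mu0,Ld1,B1 rp2 wp2
slot 2 (BR): ISSUE — free A0,Mu0,Ld1,B0 rp0 wp2
slot 3 (BR): stall FU — free A0,Mu0,Ld1,B0 rp0 wp2
slot 4 (ALU): stall FU — free A0,Mu0,Ld1,B0 rp0 wp2
slot 5 (MEM): stall RD_PORT — free A0,Mu0,Ld1,B0 rp0 wp2
slot 6 (MEM): stall RD_PORT — free A0,Mu0,Ld1,B0 rp0 wp2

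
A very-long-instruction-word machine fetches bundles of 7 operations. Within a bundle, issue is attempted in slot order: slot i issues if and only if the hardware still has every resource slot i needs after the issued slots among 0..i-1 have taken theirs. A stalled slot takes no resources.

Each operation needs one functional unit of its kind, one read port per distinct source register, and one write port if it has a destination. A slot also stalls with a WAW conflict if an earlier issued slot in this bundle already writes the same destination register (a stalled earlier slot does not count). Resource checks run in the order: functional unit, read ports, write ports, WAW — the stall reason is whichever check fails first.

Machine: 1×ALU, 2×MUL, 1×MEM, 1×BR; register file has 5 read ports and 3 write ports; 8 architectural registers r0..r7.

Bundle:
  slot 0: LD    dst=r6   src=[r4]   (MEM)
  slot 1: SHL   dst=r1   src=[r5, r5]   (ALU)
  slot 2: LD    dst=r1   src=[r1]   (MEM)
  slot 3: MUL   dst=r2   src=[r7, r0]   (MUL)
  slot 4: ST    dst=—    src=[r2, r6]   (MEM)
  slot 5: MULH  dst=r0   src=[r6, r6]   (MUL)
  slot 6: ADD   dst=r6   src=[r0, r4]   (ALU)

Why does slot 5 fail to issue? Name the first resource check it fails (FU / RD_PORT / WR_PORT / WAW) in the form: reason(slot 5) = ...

(0) want 1×MEM +1rd +1wr — yes → AL1|MU2|ME0|BR1|rd4|wr2
(1) want 1×ALU +1rd +1wr — yes → AL0|MU2|ME0|BR1|rd3|wr1
(2) want 1×MEM +1rd +1wr — FU → AL0|MU2|ME0|BR1|rd3|wr1
(3) want 1×MUL +2rd +1wr — yes → AL0|MU1|ME0|BR1|rd1|wr0
(4) want 1×MEM +2rd +0wr — FU → AL0|MU1|ME0|BR1|rd1|wr0
(5) want 1×MUL +1rd +1wr — WR_PORT → AL0|MU1|ME0|BR1|rd1|wr0
(6) want 1×ALU +2rd +1wr — FU → AL0|MU1|ME0|BR1|rd1|wr0

reason(slot 5) = WR_PORT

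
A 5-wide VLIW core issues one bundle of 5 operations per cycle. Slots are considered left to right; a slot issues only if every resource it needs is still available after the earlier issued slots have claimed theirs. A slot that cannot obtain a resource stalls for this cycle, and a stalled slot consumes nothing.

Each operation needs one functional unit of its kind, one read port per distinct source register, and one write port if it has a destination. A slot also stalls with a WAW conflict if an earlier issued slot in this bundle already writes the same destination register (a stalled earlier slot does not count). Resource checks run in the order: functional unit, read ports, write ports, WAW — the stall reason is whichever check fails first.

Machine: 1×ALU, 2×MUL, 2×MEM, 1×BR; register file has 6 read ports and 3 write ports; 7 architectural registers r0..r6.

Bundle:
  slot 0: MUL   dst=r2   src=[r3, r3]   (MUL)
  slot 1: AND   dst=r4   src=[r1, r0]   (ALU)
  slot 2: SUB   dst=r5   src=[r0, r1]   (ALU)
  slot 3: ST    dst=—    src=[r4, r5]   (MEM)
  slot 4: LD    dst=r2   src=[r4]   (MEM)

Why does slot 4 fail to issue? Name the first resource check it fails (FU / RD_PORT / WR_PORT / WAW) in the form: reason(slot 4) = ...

reason(slot 4) = WAW

#0 MUL src=r3,r3 dispatched  <A:1 Mu:1 Ld:2 B:1 rd:5 wr:2>
#1 ALU src=r1,r0 dispatched  <A:0 Mu:1 Ld:2 B:1 rd:3 wr:1>
#2 ALU src=r0,r1 held:FU  <A:0 Mu:1 Ld:2 B:1 rd:3 wr:1>
#3 MEM src=r4,r5 dispatched  <A:0 Mu:1 Ld:1 B:1 rd:1 wr:1>
#4 MEM src=r4 held:WAW  <A:0 Mu:1 Ld:1 B:1 rd:1 wr:1>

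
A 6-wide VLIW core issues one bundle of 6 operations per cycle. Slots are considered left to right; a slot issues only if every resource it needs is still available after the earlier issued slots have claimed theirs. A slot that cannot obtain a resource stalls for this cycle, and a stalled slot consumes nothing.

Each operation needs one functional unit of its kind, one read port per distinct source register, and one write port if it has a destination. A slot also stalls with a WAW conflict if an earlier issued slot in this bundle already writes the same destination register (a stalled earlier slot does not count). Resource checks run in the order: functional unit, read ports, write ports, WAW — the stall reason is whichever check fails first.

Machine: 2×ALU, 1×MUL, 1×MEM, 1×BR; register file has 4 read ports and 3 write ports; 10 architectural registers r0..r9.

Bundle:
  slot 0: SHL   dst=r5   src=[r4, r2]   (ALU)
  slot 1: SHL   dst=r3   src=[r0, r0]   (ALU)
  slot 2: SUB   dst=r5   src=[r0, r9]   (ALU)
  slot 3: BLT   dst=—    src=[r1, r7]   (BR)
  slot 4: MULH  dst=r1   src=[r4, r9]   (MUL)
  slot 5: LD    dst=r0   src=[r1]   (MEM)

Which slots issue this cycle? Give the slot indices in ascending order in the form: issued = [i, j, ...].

issued = [0, 1, 5]

  0. ALU→r5 ⇒ go  {1A/1Mu/1Ld/1B | 2r 2w}
  1. ALU→r3 ⇒ go  {0A/1Mu/1Ld/1B | 1r 1w}
  2. ALU→r5 ⇒ no(FU)  {0A/1Mu/1Ld/1B | 1r 1w}
  3. BR ⇒ no(RD_PORT)  {0A/1Mu/1Ld/1B | 1r 1w}
  4. MUL→r1 ⇒ no(RD_PORT)  {0A/1Mu/1Ld/1B | 1r 1w}
  5. MEM→r0 ⇒ go  {0A/1Mu/0Ld/1B | 0r 0w}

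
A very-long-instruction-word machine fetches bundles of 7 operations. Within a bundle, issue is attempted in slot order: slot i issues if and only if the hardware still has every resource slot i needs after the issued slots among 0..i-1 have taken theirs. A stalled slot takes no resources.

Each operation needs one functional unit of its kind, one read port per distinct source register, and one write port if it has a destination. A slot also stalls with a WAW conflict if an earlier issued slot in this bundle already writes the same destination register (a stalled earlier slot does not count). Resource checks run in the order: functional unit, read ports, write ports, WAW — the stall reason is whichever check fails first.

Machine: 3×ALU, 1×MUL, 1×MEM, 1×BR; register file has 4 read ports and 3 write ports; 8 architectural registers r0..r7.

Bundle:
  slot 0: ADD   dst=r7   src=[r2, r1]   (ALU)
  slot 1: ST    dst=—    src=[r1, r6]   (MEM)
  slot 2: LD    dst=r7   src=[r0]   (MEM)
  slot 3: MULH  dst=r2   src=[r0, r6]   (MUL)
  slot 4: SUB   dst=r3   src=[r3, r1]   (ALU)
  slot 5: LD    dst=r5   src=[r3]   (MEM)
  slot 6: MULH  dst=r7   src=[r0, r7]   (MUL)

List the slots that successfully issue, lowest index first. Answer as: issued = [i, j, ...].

slot 0 (ALU): ISSUE — free A2,Mu1,Ld1,B1 rp2 wp2
slot 1 (MEM): ISSUE — free A2,Mu1,Ld0,B1 rp0 wp2
slot 2 (MEM): stall FU — free A2,Mu1,Ld0,B1 rp0 wp2
slot 3 (MUL): stall RD_PORT — free A2,Mu1,Ld0,B1 rp0 wp2
slot 4 (ALU): stall RD_PORT — free A2,Mu1,Ld0,B1 rp0 wp2
slot 5 (MEM): stall FU — free A2,Mu1,Ld0,B1 rp0 wp2
slot 6 (MUL): stall RD_PORT — free A2,Mu1,Ld0,B1 rp0 wp2

issued = [0, 1]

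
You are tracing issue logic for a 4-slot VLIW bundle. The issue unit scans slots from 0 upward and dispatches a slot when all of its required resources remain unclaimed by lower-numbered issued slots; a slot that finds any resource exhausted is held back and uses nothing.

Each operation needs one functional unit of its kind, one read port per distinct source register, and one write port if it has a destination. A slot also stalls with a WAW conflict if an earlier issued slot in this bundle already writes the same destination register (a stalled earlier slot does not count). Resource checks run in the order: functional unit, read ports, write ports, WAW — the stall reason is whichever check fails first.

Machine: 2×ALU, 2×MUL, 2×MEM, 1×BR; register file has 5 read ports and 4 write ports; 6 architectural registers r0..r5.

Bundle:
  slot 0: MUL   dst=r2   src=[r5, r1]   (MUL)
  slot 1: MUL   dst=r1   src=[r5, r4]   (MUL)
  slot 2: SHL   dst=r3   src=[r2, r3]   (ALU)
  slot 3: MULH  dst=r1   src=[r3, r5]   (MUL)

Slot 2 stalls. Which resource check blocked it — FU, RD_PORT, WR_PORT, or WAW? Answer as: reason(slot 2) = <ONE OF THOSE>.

slot 0 (MUL): ISSUE — free A2,Mu1,Ld2,B1 rp3 wp3
slot 1 (MUL): ISSUE — free A2,Mu0,Ld2,B1 rp1 wp2
slot 2 (ALU): stall RD_PORT — free A2,Mu0,Ld2,B1 rp1 wp2
slot 3 (MUL): stall FU — free A2,Mu0,Ld2,B1 rp1 wp2

reason(slot 2) = RD_PORT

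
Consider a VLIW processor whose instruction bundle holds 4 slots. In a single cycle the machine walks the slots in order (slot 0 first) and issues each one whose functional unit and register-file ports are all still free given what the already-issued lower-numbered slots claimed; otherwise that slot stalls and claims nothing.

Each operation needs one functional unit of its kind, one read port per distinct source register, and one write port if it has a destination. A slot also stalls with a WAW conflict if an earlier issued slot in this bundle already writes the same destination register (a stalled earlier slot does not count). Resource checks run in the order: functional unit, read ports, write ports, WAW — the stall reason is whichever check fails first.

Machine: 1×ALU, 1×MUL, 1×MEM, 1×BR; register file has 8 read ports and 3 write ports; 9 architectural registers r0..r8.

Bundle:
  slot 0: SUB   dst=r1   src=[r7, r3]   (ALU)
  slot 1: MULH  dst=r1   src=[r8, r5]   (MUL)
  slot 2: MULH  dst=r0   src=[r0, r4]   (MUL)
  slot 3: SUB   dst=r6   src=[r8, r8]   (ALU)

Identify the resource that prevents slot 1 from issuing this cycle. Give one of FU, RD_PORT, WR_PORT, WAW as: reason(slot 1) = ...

#0 ALU src=r7,r3 dispatched  <A:0 Mu:1 Ld:1 B:1 rd:6 wr:2>
#1 MUL src=r8,r5 held:WAW  <A:0 Mu:1 Ld:1 B:1 rd:6 wr:2>
#2 MUL src=r0,r4 dispatched  <A:0 Mu:0 Ld:1 B:1 rd:4 wr:1>
#3 ALU src=r8,r8 held:FU  <A:0 Mu:0 Ld:1 B:1 rd:4 wr:1>

reason(slot 1) = WAW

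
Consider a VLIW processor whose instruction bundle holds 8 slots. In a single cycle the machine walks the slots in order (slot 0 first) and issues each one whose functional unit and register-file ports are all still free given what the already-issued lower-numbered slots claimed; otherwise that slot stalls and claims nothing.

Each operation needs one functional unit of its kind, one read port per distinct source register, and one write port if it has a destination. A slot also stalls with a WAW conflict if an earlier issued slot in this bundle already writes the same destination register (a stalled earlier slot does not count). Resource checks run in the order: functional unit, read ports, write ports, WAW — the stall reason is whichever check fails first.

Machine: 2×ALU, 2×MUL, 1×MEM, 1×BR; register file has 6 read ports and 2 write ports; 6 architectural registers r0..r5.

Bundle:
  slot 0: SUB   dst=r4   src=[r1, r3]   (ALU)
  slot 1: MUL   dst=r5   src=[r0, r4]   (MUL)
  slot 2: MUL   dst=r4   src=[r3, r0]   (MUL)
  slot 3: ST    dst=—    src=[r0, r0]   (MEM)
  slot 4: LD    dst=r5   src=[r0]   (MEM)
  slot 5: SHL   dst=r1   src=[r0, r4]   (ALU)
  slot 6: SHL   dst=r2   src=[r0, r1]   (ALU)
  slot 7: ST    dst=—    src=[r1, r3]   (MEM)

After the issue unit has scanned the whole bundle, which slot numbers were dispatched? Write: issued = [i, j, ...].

slot 0 (ALU): ISSUE — free A1,Mu2,Ld1,B1 rp4 wp1
slot 1 (MUL): ISSUE — free A1,Mu1,Ld1,B1 rp2 wp0
slot 2 (MUL): stall WR_PORT — free A1,Mu1,Ld1,B1 rp2 wp0
slot 3 (MEM): ISSUE — free A1,Mu1,Ld0,B1 rp1 wp0
slot 4 (MEM): stall FU — free A1,Mu1,Ld0,B1 rp1 wp0
slot 5 (ALU): stall RD_PORT — free A1,Mu1,Ld0,B1 rp1 wp0
slot 6 (ALU): stall RD_PORT — free A1,Mu1,Ld0,B1 rp1 wp0
slot 7 (MEM): stall FU — free A1,Mu1,Ld0,B1 rp1 wp0

issued = [0, 1, 3]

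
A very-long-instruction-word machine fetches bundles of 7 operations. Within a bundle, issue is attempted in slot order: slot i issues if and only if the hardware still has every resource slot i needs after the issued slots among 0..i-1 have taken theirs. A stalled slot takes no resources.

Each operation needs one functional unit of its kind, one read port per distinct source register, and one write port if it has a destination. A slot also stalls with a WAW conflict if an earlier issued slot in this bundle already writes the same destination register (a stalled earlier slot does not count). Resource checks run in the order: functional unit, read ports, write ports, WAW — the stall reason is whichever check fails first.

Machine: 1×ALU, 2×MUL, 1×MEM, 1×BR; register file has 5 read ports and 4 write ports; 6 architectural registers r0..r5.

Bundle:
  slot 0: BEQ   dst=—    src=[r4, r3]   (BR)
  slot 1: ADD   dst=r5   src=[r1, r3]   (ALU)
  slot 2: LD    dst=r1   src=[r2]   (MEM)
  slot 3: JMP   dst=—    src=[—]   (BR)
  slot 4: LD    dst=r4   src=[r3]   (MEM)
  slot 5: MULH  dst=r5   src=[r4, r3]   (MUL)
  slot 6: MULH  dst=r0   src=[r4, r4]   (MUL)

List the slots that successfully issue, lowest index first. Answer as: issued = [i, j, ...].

issued = [0, 1, 2]

(0) want 1×BR +2rd +0wr — yes → AL1|MU2|ME1|BR0|rd3|wr4
(1) want 1×ALU +2rd +1wr — yes → AL0|MU2|ME1|BR0|rd1|wr3
(2) want 1×MEM +1rd +1wr — yes → AL0|MU2|ME0|BR0|rd0|wr2
(3) want 1×BR +0rd +0wr — FU → AL0|MU2|ME0|BR0|rd0|wr2
(4) want 1×MEM +1rd +1wr — FU → AL0|MU2|ME0|BR0|rd0|wr2
(5) want 1×MUL +2rd +1wr — RD_PORT → AL0|MU2|ME0|BR0|rd0|wr2
(6) want 1×MUL +1rd +1wr — RD_PORT → AL0|MU2|ME0|BR0|rd0|wr2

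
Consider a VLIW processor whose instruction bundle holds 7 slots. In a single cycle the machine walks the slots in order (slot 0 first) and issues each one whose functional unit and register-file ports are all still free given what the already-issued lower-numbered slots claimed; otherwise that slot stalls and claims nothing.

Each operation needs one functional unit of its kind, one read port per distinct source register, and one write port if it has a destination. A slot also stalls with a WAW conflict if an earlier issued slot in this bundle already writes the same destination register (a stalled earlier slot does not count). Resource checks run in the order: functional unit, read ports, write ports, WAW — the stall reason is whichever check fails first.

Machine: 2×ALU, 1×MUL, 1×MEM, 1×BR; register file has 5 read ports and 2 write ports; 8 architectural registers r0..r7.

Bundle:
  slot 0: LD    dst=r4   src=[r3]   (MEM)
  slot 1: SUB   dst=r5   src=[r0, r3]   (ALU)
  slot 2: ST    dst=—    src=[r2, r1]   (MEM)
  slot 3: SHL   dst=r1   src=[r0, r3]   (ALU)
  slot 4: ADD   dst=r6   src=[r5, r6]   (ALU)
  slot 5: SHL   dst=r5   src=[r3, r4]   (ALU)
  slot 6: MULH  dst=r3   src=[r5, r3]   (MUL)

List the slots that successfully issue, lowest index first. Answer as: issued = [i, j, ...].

  0. MEM→r4 ⇒ go  {2A/1Mu/0Ld/1B | 4r 1w}
  1. ALU→r5 ⇒ go  {1A/1Mu/0Ld/1B | 2r 0w}
  2. MEM ⇒ no(FU)  {1A/1Mu/0Ld/1B | 2r 0w}
  3. ALU→r1 ⇒ no(WR_PORT)  {1A/1Mu/0Ld/1B | 2r 0w}
  4. ALU→r6 ⇒ no(WR_PORT)  {1A/1Mu/0Ld/1B | 2r 0w}
  5. ALU→r5 ⇒ no(WR_PORT)  {1A/1Mu/0Ld/1B | 2r 0w}
  6. MUL→r3 ⇒ no(WR_PORT)  {1A/1Mu/0Ld/1B | 2r 0w}

issued = [0, 1]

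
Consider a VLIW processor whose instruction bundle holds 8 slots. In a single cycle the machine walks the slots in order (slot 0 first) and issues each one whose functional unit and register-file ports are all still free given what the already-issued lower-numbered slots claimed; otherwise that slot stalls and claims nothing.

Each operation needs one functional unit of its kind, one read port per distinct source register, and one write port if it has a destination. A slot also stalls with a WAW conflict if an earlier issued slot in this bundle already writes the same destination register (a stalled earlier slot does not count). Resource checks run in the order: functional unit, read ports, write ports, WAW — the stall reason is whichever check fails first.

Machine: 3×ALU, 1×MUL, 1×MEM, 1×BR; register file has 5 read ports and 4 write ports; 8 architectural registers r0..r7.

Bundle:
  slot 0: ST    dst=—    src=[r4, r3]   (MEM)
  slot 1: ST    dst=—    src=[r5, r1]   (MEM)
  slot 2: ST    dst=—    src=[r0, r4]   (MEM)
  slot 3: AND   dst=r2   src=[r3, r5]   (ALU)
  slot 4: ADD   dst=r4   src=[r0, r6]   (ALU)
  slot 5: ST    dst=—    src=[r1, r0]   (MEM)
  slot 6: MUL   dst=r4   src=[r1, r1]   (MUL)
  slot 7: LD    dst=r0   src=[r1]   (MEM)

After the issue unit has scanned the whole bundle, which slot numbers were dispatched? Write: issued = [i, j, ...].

issued = [0, 3, 6]

slot 0 (MEM): ISSUE — free A3,Mu1,Ld0,B1 rp3 wp4
slot 1 (MEM): stall FU — free A3,Mu1,Ld0,B1 rp3 wp4
slot 2 (MEM): stall FU — free A3,Mu1,Ld0,B1 rp3 wp4
slot 3 (ALU): ISSUE — free A2,Mu1,Ld0,B1 rp1 wp3
slot 4 (ALU): stall RD_PORT — free A2,Mu1,Ld0,B1 rp1 wp3
slot 5 (MEM): stall FU — free A2,Mu1,Ld0,B1 rp1 wp3
slot 6 (MUL): ISSUE — free A2,Mu0,Ld0,B1 rp0 wp2
slot 7 (MEM): stall FU — free A2,Mu0,Ld0,B1 rp0 wp2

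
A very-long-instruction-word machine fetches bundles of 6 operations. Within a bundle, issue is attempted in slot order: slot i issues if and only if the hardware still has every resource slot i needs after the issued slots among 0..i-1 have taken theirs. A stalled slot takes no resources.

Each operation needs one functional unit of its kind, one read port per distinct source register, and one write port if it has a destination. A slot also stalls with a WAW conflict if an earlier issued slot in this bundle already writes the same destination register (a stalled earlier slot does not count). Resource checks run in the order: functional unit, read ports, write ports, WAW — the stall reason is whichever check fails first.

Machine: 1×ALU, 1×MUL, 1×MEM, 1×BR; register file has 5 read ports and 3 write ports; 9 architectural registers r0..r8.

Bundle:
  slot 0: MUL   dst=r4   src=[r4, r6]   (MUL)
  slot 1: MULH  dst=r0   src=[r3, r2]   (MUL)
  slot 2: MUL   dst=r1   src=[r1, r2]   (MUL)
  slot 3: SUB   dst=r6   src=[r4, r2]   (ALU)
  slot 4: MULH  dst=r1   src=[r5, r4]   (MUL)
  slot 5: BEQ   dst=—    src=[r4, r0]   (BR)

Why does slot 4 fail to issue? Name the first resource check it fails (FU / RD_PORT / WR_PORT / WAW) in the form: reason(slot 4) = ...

(0) want 1×MUL +2rd +1wr — yes → AL1|MU0|ME1|BR1|rd3|wr2
(1) want 1×MUL +2rd +1wr — FU → AL1|MU0|ME1|BR1|rd3|wr2
(2) want 1×MUL +2rd +1wr — FU → AL1|MU0|ME1|BR1|rd3|wr2
(3) want 1×ALU +2rd +1wr — yes → AL0|MU0|ME1|BR1|rd1|wr1
(4) want 1×MUL +2rd +1wr — FU → AL0|MU0|ME1|BR1|rd1|wr1
(5) want 1×BR +2rd +0wr — RD_PORT → AL0|MU0|ME1|BR1|rd1|wr1

reason(slot 4) = FU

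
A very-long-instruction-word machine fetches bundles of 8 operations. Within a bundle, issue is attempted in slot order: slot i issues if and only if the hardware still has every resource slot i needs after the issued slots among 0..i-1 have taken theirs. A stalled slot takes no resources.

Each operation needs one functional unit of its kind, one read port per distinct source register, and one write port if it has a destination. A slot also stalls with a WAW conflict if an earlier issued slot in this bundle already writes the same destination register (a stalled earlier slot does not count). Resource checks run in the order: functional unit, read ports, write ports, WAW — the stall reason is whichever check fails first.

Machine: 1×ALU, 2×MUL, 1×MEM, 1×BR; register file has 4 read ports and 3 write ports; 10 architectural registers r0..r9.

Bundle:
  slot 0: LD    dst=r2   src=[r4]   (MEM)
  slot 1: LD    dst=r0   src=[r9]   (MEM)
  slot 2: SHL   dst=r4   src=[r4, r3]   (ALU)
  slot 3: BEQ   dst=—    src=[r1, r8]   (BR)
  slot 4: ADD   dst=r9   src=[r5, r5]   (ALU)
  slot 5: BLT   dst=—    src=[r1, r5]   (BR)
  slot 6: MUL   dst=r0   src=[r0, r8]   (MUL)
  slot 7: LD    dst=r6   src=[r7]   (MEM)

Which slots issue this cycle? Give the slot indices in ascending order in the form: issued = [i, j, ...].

issued = [0, 2]

slot 0 (MEM): ISSUE — free A1,Mu2,Ld0,B1 rp3 wp2
slot 1 (MEM): stall FU — free A1,Mu2,Ld0,B1 rp3 wp2
slot 2 (ALU): ISSUE — free A0,Mu2,Ld0,B1 rp1 wp1
slot 3 (BR): stall RD_PORT — free A0,Mu2,Ld0,B1 rp1 wp1
slot 4 (ALU): stall FU — free A0,Mu2,Ld0,B1 rp1 wp1
slot 5 (BR): stall RD_PORT — free A0,Mu2,Ld0,B1 rp1 wp1
slot 6 (MUL): stall RD_PORT — free A0,Mu2,Ld0,B1 rp1 wp1
slot 7 (MEM): stall FU — free A0,Mu2,Ld0,B1 rp1 wp1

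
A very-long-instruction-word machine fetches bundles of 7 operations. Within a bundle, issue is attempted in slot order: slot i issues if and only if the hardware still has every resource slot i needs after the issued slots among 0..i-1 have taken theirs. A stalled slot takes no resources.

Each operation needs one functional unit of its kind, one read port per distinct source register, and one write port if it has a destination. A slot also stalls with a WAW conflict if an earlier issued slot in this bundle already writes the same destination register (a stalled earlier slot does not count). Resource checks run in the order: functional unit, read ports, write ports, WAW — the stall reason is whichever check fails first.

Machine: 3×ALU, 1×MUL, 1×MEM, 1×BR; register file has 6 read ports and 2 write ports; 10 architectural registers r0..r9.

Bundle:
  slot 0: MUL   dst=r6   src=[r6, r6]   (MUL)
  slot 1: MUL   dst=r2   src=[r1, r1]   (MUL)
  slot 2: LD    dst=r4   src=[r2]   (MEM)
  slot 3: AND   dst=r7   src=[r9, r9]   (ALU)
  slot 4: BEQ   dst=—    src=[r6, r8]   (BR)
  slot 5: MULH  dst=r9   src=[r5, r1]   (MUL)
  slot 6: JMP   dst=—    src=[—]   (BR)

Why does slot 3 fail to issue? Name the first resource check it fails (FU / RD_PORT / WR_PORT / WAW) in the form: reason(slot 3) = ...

slot 0 (MUL): ISSUE — free A3,Mu0,Ld1,B1 rp5 wp1
slot 1 (MUL): stall FU — free A3,Mu0,Ld1,B1 rp5 wp1
slot 2 (MEM): ISSUE — free A3,Mu0,Ld0,B1 rp4 wp0
slot 3 (ALU): stall WR_PORT — free A3,Mu0,Ld0,B1 rp4 wp0
slot 4 (BR): ISSUE — free A3,Mu0,Ld0,B0 rp2 wp0
slot 5 (MUL): stall FU — free A3,Mu0,Ld0,B0 rp2 wp0
slot 6 (BR): stall FU — free A3,Mu0,Ld0,B0 rp2 wp0

reason(slot 3) = WR_PORT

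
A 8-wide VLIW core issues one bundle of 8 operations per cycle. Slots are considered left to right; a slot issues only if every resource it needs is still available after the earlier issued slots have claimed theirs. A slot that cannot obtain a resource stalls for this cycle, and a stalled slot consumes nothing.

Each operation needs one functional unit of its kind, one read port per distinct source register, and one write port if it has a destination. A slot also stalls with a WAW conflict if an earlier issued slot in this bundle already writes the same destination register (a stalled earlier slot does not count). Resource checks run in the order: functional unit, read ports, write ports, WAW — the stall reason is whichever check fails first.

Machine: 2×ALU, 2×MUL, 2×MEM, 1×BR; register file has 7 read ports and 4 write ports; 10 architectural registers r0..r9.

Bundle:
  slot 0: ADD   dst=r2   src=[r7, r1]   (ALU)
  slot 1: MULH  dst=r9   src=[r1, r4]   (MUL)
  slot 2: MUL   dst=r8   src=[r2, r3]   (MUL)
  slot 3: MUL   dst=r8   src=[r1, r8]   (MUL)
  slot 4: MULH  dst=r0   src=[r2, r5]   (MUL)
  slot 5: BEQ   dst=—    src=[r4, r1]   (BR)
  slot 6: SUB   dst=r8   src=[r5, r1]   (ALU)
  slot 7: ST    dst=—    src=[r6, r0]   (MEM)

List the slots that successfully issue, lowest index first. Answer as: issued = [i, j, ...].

issued = [0, 1, 2]

slot 0 (ALU): ISSUE — free A1,Mu2,Ld2,B1 rp5 wp3
slot 1 (MUL): ISSUE — free A1,Mu1,Ld2,B1 rp3 wp2
slot 2 (MUL): ISSUE — free A1,Mu0,Ld2,B1 rp1 wp1
slot 3 (MUL): stall FU — free A1,Mu0,Ld2,B1 rp1 wp1
slot 4 (MUL): stall FU — free A1,Mu0,Ld2,B1 rp1 wp1
slot 5 (BR): stall RD_PORT — free A1,Mu0,Ld2,B1 rp1 wp1
slot 6 (ALU): stall RD_PORT — free A1,Mu0,Ld2,B1 rp1 wp1
slot 7 (MEM): stall RD_PORT — free A1,Mu0,Ld2,B1 rp1 wp1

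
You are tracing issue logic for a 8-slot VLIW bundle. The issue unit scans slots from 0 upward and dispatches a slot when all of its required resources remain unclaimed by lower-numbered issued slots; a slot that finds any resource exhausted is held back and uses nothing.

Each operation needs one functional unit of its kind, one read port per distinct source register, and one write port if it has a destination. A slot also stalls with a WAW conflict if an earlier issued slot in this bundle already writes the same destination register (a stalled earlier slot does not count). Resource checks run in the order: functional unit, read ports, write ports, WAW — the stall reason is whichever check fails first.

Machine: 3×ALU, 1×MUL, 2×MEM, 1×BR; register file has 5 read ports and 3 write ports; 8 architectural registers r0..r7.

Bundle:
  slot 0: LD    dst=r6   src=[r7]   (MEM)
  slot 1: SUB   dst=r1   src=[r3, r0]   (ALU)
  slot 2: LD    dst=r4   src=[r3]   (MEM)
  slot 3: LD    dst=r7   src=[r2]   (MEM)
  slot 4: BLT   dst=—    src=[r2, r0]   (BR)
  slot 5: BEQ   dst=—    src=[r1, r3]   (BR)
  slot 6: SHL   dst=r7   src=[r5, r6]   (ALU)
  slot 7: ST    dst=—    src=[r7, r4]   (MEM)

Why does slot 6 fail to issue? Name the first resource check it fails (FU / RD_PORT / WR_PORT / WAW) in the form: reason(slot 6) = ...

(0) want 1×MEM +1rd +1wr — yes → AL3|MU1|ME1|BR1|rd4|wr2
(1) want 1×ALU +2rd +1wr — yes → AL2|MU1|ME1|BR1|rd2|wr1
(2) want 1×MEM +1rd +1wr — yes → AL2|MU1|ME0|BR1|rd1|wr0
(3) want 1×MEM +1rd +1wr — FU → AL2|MU1|ME0|BR1|rd1|wr0
(4) want 1×BR +2rd +0wr — RD_PORT → AL2|MU1|ME0|BR1|rd1|wr0
(5) want 1×BR +2rd +0wr — RD_PORT → AL2|MU1|ME0|BR1|rd1|wr0
(6) want 1×ALU +2rd +1wr — RD_PORT → AL2|MU1|ME0|BR1|rd1|wr0
(7) want 1×MEM +2rd +0wr — FU → AL2|MU1|ME0|BR1|rd1|wr0

reason(slot 6) = RD_PORT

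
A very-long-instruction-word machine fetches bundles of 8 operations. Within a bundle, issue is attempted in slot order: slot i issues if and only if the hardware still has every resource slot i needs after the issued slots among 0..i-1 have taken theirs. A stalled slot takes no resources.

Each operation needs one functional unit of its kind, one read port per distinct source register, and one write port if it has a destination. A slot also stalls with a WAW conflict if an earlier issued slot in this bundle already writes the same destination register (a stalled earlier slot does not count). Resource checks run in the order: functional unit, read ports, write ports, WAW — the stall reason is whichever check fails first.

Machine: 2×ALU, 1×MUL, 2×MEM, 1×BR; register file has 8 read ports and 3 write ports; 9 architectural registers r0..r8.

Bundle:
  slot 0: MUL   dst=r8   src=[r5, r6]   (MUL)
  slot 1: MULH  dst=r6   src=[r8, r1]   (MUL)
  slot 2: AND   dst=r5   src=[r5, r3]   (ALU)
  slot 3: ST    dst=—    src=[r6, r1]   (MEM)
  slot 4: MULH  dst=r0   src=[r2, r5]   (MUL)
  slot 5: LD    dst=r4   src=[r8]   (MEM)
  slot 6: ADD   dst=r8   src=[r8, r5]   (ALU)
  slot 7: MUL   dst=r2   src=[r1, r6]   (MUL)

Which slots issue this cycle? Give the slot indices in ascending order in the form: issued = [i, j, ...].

slot 0 (MUL): ISSUE — free A2,Mu0,Ld2,B1 rp6 wp2
slot 1 (MUL): stall FU — free A2,Mu0,Ld2,B1 rp6 wp2
slot 2 (ALU): ISSUE — free A1,Mu0,Ld2,B1 rp4 wp1
slot 3 (MEM): ISSUE — free A1,Mu0,Ld1,B1 rp2 wp1
slot 4 (MUL): stall FU — free A1,Mu0,Ld1,B1 rp2 wp1
slot 5 (MEM): ISSUE — free A1,Mu0,Ld0,B1 rp1 wp0
slot 6 (ALU): stall RD_PORT — free A1,Mu0,Ld0,B1 rp1 wp0
slot 7 (MUL): stall FU — free A1,Mu0,Ld0,B1 rp1 wp0

issued = [0, 2, 3, 5]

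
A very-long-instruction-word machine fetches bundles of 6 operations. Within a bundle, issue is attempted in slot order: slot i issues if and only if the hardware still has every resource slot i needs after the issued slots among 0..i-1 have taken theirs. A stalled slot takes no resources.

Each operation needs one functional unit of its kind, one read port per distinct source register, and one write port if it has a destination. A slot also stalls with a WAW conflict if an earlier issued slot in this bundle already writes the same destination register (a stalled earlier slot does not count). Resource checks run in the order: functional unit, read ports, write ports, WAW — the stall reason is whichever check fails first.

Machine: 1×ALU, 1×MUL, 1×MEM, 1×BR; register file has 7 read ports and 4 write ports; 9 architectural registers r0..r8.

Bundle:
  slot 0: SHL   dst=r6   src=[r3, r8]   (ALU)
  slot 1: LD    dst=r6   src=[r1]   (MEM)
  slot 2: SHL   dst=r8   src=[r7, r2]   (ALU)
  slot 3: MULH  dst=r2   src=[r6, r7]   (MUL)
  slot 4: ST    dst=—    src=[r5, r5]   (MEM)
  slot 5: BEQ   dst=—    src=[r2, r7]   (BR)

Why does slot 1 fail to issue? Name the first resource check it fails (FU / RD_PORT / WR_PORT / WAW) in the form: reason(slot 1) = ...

reason(slot 1) = WAW

slot 0 (ALU): ISSUE — free A0,Mu1,Ld1,B1 rp5 wp3
slot 1 (MEM): stall WAW — free A0,Mu1,Ld1,B1 rp5 wp3
slot 2 (ALU): stall FU — free A0,Mu1,Ld1,B1 rp5 wp3
slot 3 (MUL): ISSUE — free A0,Mu0,Ld1,B1 rp3 wp2
slot 4 (MEM): ISSUE — free A0,Mu0,Ld0,B1 rp2 wp2
slot 5 (BR): ISSUE — free A0,Mu0,Ld0,B0 rp0 wp2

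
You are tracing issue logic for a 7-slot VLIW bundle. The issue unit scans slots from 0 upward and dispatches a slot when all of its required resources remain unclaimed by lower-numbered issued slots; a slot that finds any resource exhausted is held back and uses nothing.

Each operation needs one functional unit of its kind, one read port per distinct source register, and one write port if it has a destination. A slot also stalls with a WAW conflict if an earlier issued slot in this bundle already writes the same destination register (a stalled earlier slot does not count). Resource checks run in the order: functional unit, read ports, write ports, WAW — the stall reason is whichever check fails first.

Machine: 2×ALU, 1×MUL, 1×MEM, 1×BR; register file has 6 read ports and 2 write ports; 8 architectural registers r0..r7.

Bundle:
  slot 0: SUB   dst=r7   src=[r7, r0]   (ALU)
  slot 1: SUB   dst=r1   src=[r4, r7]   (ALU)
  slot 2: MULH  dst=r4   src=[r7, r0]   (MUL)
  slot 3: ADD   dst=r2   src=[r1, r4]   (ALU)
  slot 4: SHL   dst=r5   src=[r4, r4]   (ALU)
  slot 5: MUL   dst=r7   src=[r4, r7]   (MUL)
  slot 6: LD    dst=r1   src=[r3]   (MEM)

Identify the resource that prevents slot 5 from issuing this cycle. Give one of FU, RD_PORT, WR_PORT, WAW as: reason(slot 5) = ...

reason(slot 5) = WR_PORT

[0] ALU needs rd=2 wr=1: ok; after: ALU=1 MUL=1 MEM=1 BR=1, R=4, W=1
[1] ALU needs rd=2 wr=1: ok; after: ALU=0 MUL=1 MEM=1 BR=1, R=2, W=0
[2] MUL needs rd=2 wr=1: WR_PORT; after: ALU=0 MUL=1 MEM=1 BR=1, R=2, W=0
[3] ALU needs rd=2 wr=1: FU; after: ALU=0 MUL=1 MEM=1 BR=1, R=2, W=0
[4] ALU needs rd=1 wr=1: FU; after: ALU=0 MUL=1 MEM=1 BR=1, R=2, W=0
[5] MUL needs rd=2 wr=1: WR_PORT; after: ALU=0 MUL=1 MEM=1 BR=1, R=2, W=0
[6] MEM needs rd=1 wr=1: WR_PORT; after: ALU=0 MUL=1 MEM=1 BR=1, R=2, W=0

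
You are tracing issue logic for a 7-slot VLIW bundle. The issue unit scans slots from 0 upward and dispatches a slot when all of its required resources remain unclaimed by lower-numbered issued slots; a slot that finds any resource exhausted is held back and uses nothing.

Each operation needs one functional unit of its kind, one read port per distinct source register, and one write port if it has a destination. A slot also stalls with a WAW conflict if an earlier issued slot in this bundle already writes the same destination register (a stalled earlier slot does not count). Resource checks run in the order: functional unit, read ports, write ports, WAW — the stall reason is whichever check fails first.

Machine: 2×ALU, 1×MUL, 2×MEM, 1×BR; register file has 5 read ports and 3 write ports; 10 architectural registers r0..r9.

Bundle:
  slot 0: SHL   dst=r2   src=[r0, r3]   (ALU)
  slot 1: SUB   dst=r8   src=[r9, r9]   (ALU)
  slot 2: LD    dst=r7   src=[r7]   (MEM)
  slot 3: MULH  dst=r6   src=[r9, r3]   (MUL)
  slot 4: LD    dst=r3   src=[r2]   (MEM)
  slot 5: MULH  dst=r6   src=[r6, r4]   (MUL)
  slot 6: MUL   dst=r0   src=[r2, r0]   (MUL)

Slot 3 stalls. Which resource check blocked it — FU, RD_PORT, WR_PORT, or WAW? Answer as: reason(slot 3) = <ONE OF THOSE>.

slot 0 (ALU): ISSUE — free A1,Mu1,Ld2,B1 rp3 wp2
slot 1 (ALU): ISSUE — free A0,Mu1,Ld2,B1 rp2 wp1
slot 2 (MEM): ISSUE — free A0,Mu1,Ld1,B1 rp1 wp0
slot 3 (MUL): stall RD_PORT — free A0,Mu1,Ld1,B1 rp1 wp0
slot 4 (MEM): stall WR_PORT — free A0,Mu1,Ld1,B1 rp1 wp0
slot 5 (MUL): stall RD_PORT — free A0,Mu1,Ld1,B1 rp1 wp0
slot 6 (MUL): stall RD_PORT — free A0,Mu1,Ld1,B1 rp1 wp0

reason(slot 3) = RD_PORT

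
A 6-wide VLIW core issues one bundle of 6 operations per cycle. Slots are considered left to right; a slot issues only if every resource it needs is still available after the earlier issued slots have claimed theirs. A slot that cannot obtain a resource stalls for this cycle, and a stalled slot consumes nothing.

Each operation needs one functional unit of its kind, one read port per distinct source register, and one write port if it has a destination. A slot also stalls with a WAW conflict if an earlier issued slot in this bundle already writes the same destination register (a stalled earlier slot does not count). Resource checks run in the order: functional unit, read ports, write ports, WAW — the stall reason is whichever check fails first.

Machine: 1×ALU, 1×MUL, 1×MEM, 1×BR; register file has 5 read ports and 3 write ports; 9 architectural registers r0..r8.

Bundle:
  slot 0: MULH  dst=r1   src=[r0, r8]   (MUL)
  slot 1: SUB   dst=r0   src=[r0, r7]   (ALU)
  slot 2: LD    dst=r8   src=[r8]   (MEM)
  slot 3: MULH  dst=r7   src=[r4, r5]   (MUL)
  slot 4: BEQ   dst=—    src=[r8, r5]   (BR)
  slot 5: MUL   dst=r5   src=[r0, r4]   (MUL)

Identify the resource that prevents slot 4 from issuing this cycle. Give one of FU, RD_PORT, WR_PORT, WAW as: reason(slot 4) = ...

reason(slot 4) = RD_PORT

#0 MUL src=r0,r8 dispatched  <A:1 Mu:0 Ld:1 B:1 rd:3 wr:2>
#1 ALU src=r0,r7 dispatched  <A:0 Mu:0 Ld:1 B:1 rd:1 wr:1>
#2 MEM src=r8 dispatched  <A:0 Mu:0 Ld:0 B:1 rd:0 wr:0>
#3 MUL src=r4,r5 held:FU  <A:0 Mu:0 Ld:0 B:1 rd:0 wr:0>
#4 BR src=r8,r5 held:RD_PORT  <A:0 Mu:0 Ld:0 B:1 rd:0 wr:0>
#5 MUL src=r0,r4 held:FU  <A:0 Mu:0 Ld:0 B:1 rd:0 wr:0>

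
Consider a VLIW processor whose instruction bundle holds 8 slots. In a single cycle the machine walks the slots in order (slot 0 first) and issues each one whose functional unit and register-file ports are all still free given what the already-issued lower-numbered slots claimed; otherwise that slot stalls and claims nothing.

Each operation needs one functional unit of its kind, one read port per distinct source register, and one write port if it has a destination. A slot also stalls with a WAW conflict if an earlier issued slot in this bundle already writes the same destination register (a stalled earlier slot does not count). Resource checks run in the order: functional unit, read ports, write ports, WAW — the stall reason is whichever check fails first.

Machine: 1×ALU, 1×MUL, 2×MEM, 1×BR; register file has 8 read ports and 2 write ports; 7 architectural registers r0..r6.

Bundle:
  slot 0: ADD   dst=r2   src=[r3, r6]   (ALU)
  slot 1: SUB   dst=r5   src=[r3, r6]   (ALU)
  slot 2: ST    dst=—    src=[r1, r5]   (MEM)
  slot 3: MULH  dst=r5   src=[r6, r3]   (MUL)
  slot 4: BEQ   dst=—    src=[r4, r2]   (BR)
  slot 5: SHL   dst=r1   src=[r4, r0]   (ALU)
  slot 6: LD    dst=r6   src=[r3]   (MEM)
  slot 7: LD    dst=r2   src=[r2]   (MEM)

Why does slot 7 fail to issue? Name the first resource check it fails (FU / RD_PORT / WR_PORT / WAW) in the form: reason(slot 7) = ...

#0 ALU src=r3,r6 dispatched  <A:0 Mu:1 Ld:2 B:1 rd:6 wr:1>
#1 ALU src=r3,r6 held:FU  <A:0 Mu:1 Ld:2 B:1 rd:6 wr:1>
#2 MEM src=r1,r5 dispatched  <A:0 Mu:1 Ld:1 B:1 rd:4 wr:1>
#3 MUL src=r6,r3 dispatched  <A:0 Mu:0 Ld:1 B:1 rd:2 wr:0>
#4 BR src=r4,r2 dispatched  <A:0 Mu:0 Ld:1 B:0 rd:0 wr:0>
#5 ALU src=r4,r0 held:FU  <A:0 Mu:0 Ld:1 B:0 rd:0 wr:0>
#6 MEM src=r3 held:RD_PORT  <A:0 Mu:0 Ld:1 B:0 rd:0 wr:0>
#7 MEM src=r2 held:RD_PORT  <A:0 Mu:0 Ld:1 B:0 rd:0 wr:0>

reason(slot 7) = RD_PORT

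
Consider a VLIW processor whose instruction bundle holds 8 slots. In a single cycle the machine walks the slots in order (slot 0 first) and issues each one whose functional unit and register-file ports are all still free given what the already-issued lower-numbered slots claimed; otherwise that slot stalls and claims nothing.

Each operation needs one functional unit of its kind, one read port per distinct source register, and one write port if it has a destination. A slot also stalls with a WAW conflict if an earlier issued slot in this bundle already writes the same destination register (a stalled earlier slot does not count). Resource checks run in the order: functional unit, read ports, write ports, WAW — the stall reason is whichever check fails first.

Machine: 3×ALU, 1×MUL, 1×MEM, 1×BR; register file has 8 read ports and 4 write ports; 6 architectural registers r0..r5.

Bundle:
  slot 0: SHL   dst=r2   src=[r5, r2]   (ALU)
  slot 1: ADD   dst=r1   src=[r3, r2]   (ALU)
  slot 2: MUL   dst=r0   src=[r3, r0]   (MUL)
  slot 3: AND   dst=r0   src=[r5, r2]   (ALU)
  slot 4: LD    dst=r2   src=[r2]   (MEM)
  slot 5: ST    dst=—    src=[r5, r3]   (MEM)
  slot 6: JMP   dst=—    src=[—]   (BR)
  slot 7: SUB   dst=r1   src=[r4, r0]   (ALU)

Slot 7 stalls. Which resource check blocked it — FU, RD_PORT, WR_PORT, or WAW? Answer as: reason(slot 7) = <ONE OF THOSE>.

reason(slot 7) = RD_PORT

#0 ALU src=r5,r2 dispatched  <A:2 Mu:1 Ld:1 B:1 rd:6 wr:3>
#1 ALU src=r3,r2 dispatched  <A:1 Mu:1 Ld:1 B:1 rd:4 wr:2>
#2 MUL src=r3,r0 dispatched  <A:1 Mu:0 Ld:1 B:1 rd:2 wr:1>
#3 ALU src=r5,r2 held:WAW  <A:1 Mu:0 Ld:1 B:1 rd:2 wr:1>
#4 MEM src=r2 held:WAW  <A:1 Mu:0 Ld:1 B:1 rd:2 wr:1>
#5 MEM src=r5,r3 dispatched  <A:1 Mu:0 Ld:0 B:1 rd:0 wr:1>
#6 BR src=- dispatched  <A:1 Mu:0 Ld:0 B:0 rd:0 wr:1>
#7 ALU src=r4,r0 held:RD_PORT  <A:1 Mu:0 Ld:0 B:0 rd:0 wr:1>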